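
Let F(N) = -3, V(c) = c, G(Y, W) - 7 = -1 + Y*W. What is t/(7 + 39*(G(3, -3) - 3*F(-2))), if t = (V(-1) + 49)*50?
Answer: 2400/241 ≈ 9.9585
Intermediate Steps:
G(Y, W) = 6 + W*Y (G(Y, W) = 7 + (-1 + Y*W) = 7 + (-1 + W*Y) = 6 + W*Y)
t = 2400 (t = (-1 + 49)*50 = 48*50 = 2400)
t/(7 + 39*(G(3, -3) - 3*F(-2))) = 2400/(7 + 39*((6 - 3*3) - 3*(-3))) = 2400/(7 + 39*((6 - 9) + 9)) = 2400/(7 + 39*(-3 + 9)) = 2400/(7 + 39*6) = 2400/(7 + 234) = 2400/241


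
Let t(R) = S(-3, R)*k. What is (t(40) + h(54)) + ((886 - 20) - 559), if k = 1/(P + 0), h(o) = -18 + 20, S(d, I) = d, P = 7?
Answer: 2160/7 ≈ 308.57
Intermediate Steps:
h(o) = 2
k = ⅐ (k = 1/(7 + 0) = 1/7 = ⅐ ≈ 0.14286)
t(R) = -3/7 (t(R) = -3*⅐ = -3/7)
(t(40) + h(54)) + ((886 - 20) - 559) = (-3/7 + 2) + ((886 - 20) - 559) = 11/7 + (866 - 559) = 11/7 + 307 = 2160/7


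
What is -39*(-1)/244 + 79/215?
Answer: 27661/52460 ≈ 0.52728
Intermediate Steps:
-39*(-1)/244 + 79/215 = 39*(1/244) + 79*(1/215) = 39/244 + 79/215 = 27661/52460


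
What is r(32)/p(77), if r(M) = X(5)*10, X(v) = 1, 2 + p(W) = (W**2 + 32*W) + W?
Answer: 5/4234 ≈ 0.0011809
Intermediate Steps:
p(W) = -2 + W**2 + 33*W (p(W) = -2 + ((W**2 + 32*W) + W) = -2 + (W**2 + 33*W) = -2 + W**2 + 33*W)
r(M) = 10 (r(M) = 1*10 = 10)
r(32)/p(77) = 10/(-2 + 77**2 + 33*77) = 10/(-2 + 5929 + 2541) = 10/8468 = 10*(1/8468) = 5/4234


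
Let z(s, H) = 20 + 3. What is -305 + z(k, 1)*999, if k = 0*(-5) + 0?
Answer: 22672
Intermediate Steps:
k = 0 (k = 0 + 0 = 0)
z(s, H) = 23
-305 + z(k, 1)*999 = -305 + 23*999 = -305 + 22977 = 22672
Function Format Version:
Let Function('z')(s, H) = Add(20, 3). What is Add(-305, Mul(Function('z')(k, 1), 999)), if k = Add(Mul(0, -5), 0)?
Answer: 22672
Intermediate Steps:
k = 0 (k = Add(0, 0) = 0)
Function('z')(s, H) = 23
Add(-305, Mul(Function('z')(k, 1), 999)) = Add(-305, Mul(23, 999)) = Add(-305, 22977) = 22672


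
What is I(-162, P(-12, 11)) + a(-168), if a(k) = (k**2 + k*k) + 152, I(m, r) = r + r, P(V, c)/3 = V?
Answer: 56528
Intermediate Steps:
P(V, c) = 3*V
I(m, r) = 2*r
a(k) = 152 + 2*k**2 (a(k) = (k**2 + k**2) + 152 = 2*k**2 + 152 = 152 + 2*k**2)
I(-162, P(-12, 11)) + a(-168) = 2*(3*(-12)) + (152 + 2*(-168)**2) = 2*(-36) + (152 + 2*28224) = -72 + (152 + 56448) = -72 + 56600 = 56528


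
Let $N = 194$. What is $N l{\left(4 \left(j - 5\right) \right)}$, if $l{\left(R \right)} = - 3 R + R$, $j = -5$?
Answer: $15520$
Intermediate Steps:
$l{\left(R \right)} = - 2 R$
$N l{\left(4 \left(j - 5\right) \right)} = 194 \left(- 2 \cdot 4 \left(-5 - 5\right)\right) = 194 \left(- 2 \cdot 4 \left(-10\right)\right) = 194 \left(\left(-2\right) \left(-40\right)\right) = 194 \cdot 80 = 15520$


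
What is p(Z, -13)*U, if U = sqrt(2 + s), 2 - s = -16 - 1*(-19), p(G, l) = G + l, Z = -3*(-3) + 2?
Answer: -2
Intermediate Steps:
Z = 11 (Z = 9 + 2 = 11)
s = -1 (s = 2 - (-16 - 1*(-19)) = 2 - (-16 + 19) = 2 - 1*3 = 2 - 3 = -1)
U = 1 (U = sqrt(2 - 1) = sqrt(1) = 1)
p(Z, -13)*U = (11 - 13)*1 = -2*1 = -2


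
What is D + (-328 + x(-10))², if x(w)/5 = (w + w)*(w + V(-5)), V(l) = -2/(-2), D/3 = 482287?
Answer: 1774045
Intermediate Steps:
D = 1446861 (D = 3*482287 = 1446861)
V(l) = 1 (V(l) = -2*(-½) = 1)
x(w) = 10*w*(1 + w) (x(w) = 5*((w + w)*(w + 1)) = 5*((2*w)*(1 + w)) = 5*(2*w*(1 + w)) = 10*w*(1 + w))
D + (-328 + x(-10))² = 1446861 + (-328 + 10*(-10)*(1 - 10))² = 1446861 + (-328 + 10*(-10)*(-9))² = 1446861 + (-328 + 900)² = 1446861 + 572² = 1446861 + 327184 = 1774045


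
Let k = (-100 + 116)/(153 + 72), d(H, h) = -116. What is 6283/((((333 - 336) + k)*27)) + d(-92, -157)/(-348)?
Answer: -156416/1977 ≈ -79.118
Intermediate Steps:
k = 16/225 ≈ 0.071111
6283/((((333 - 336) + k)*27)) + d(-92, -157)/(-348) = 6283/((((333 - 336) + 16/225)*27)) - 116/(-348) = 6283/(((-3 + 16/225)*27)) - 116*(-1/348) = 6283/((-659/225*27)) + ⅓ = 6283/(-1977/25) + ⅓ = 6283*(-25/1977) + ⅓ = -157075/1977 + ⅓ = -156416/1977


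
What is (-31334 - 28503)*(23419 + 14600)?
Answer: -2274942903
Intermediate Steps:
(-31334 - 28503)*(23419 + 14600) = -59837*38019 = -2274942903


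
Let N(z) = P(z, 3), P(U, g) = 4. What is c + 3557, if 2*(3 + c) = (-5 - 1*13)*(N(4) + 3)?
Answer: 3491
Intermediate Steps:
N(z) = 4
c = -66 (c = -3 + ((-5 - 1*13)*(4 + 3))/2 = -3 + ((-5 - 13)*7)/2 = -3 + (-18*7)/2 = -3 + (½)*(-126) = -3 - 63 = -66)
c + 3557 = -66 + 3557 = 3491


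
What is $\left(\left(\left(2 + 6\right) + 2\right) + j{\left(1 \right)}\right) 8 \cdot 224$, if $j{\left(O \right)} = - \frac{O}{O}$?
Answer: $16128$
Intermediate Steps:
$j{\left(O \right)} = -1$ ($j{\left(O \right)} = \left(-1\right) 1 = -1$)
$\left(\left(\left(2 + 6\right) + 2\right) + j{\left(1 \right)}\right) 8 \cdot 224 = \left(\left(\left(2 + 6\right) + 2\right) - 1\right) 8 \cdot 224 = \left(\left(8 + 2\right) - 1\right) 8 \cdot 224 = \left(10 - 1\right) 8 \cdot 224 = 9 \cdot 8 \cdot 224 = 72 \cdot 224 = 16128$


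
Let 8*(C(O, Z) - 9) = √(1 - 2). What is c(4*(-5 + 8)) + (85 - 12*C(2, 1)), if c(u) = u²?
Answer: 121 - 3*I/2 ≈ 121.0 - 1.5*I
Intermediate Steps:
C(O, Z) = 9 + I/8 (C(O, Z) = 9 + √(1 - 2)/8 = 9 + √(-1)/8 = 9 + I/8)
c(4*(-5 + 8)) + (85 - 12*C(2, 1)) = (4*(-5 + 8))² + (85 - 12*(9 + I/8)) = (4*3)² + (85 + (-108 - 3*I/2)) = 12² + (-23 - 3*I/2) = 144 + (-23 - 3*I/2) = 121 - 3*I/2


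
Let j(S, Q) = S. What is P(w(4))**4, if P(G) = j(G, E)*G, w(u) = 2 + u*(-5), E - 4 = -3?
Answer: 11019960576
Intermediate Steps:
E = 1 (E = 4 - 3 = 1)
w(u) = 2 - 5*u
P(G) = G**2 (P(G) = G*G = G**2)
P(w(4))**4 = ((2 - 5*4)**2)**4 = ((2 - 20)**2)**4 = ((-18)**2)**4 = 324**4 = 11019960576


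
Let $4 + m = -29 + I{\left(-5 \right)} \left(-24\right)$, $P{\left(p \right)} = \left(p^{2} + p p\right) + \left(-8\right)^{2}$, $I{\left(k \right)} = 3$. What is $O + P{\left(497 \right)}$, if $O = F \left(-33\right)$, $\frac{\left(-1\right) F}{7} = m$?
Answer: $469827$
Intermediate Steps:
$P{\left(p \right)} = 64 + 2 p^{2}$ ($P{\left(p \right)} = \left(p^{2} + p^{2}\right) + 64 = 2 p^{2} + 64 = 64 + 2 p^{2}$)
$m = -105$ ($m = -4 + \left(-29 + 3 \left(-24\right)\right) = -4 - 101 = -105$)
$F = 735$ ($F = \left(-7\right) \left(-105\right) = 735$)
$O = -24255$ ($O = 735 \left(-33\right) = -24255$)
$O + P{\left(497 \right)} = -24255 + \left(64 + 2 \cdot 497^{2}\right) = -24255 + \left(64 + 2 \cdot 247009\right) = -24255 + \left(64 + 494018\right) = -24255 + 494082 = 469827$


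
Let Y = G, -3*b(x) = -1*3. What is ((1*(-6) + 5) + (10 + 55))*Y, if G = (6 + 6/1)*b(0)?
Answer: 768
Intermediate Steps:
b(x) = 1 (b(x) = -(-1)*3/3 = -⅓*(-3) = 1)
G = 12 (G = (6 + 6/1)*1 = (6 + 6*1)*1 = (6 + 6)*1 = 12*1 = 12)
Y = 12
((1*(-6) + 5) + (10 + 55))*Y = ((1*(-6) + 5) + (10 + 55))*12 = ((-6 + 5) + 65)*12 = (-1 + 65)*12 = 64*12 = 768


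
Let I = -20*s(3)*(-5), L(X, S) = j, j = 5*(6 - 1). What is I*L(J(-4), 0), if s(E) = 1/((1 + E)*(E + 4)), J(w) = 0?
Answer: 625/7 ≈ 89.286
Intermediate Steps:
j = 25 (j = 5*5 = 25)
L(X, S) = 25
s(E) = 1/((1 + E)*(4 + E))
I = 25/7 (I = -20/(4 + 3² + 5*3)*(-5) = -20/(4 + 9 + 15)*(-5) = -20/28*(-5) = -20*1/28*(-5) = -5/7*(-5) = 25/7 ≈ 3.5714)
I*L(J(-4), 0) = (25/7)*25 = 625/7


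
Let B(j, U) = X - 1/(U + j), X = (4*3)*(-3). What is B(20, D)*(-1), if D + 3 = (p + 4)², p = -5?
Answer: 649/18 ≈ 36.056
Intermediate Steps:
D = -2 (D = -3 + (-5 + 4)² = -3 + (-1)² = -3 + 1 = -2)
X = -36 (X = 12*(-3) = -36)
B(j, U) = -36 - 1/(U + j)
B(20, D)*(-1) = ((-1 - 36*(-2) - 36*20)/(-2 + 20))*(-1) = ((-1 + 72 - 720)/18)*(-1) = ((1/18)*(-649))*(-1) = -649/18*(-1) = 649/18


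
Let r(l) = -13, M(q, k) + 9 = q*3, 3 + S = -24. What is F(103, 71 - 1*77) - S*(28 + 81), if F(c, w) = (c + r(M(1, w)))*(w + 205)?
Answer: 20853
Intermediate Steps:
S = -27 (S = -3 - 24 = -27)
M(q, k) = -9 + 3*q (M(q, k) = -9 + q*3 = -9 + 3*q)
F(c, w) = (-13 + c)*(205 + w) (F(c, w) = (c - 13)*(w + 205) = (-13 + c)*(205 + w))
F(103, 71 - 1*77) - S*(28 + 81) = (-2665 - 13*(71 - 1*77) + 205*103 + 103*(71 - 1*77)) - (-27)*(28 + 81) = (-2665 - 13*(71 - 77) + 21115 + 103*(71 - 77)) - (-27)*109 = (-2665 - 13*(-6) + 21115 + 103*(-6)) - 1*(-2943) = (-2665 + 78 + 21115 - 618) + 2943 = 17910 + 2943 = 20853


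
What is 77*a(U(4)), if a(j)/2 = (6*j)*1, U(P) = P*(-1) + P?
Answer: 0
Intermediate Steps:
U(P) = 0 (U(P) = -P + P = 0)
a(j) = 12*j (a(j) = 2*((6*j)*1) = 2*(6*j) = 12*j)
77*a(U(4)) = 77*(12*0) = 77*0 = 0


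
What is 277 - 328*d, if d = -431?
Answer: 141645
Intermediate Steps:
277 - 328*d = 277 - 328*(-431) = 277 + 141368 = 141645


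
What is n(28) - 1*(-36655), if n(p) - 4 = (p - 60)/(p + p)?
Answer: 256609/7 ≈ 36658.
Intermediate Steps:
n(p) = 4 + (-60 + p)/(2*p) (n(p) = 4 + (p - 60)/(p + p) = 4 + (-60 + p)/((2*p)) = 4 + (-60 + p)*(1/(2*p)) = 4 + (-60 + p)/(2*p))
n(28) - 1*(-36655) = (9/2 - 30/28) - 1*(-36655) = (9/2 - 30*1/28) + 36655 = (9/2 - 15/14) + 36655 = 24/7 + 36655 = 256609/7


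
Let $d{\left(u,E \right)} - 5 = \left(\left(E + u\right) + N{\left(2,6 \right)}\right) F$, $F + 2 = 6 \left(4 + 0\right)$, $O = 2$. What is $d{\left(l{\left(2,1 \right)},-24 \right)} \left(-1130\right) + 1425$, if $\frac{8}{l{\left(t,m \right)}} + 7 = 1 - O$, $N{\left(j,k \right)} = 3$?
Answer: $542695$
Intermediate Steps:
$l{\left(t,m \right)} = -1$ ($l{\left(t,m \right)} = \frac{8}{-7 + \left(1 - 2\right)} = \frac{8}{-7 - 1} = \frac{8}{-8} = 8 \left(- \frac{1}{8}\right) = -1$)
$F = 22$ ($F = -2 + 6 \left(4 + 0\right) = -2 + 6 \cdot 4 = -2 + 24 = 22$)
$d{\left(u,E \right)} = 71 + 22 E + 22 u$ ($d{\left(u,E \right)} = 5 + \left(\left(E + u\right) + 3\right) 22 = 5 + \left(3 + E + u\right) 22 = 5 + \left(66 + 22 E + 22 u\right) = 71 + 22 E + 22 u$)
$d{\left(l{\left(2,1 \right)},-24 \right)} \left(-1130\right) + 1425 = \left(71 + 22 \left(-24\right) + 22 \left(-1\right)\right) \left(-1130\right) + 1425 = \left(71 - 528 - 22\right) \left(-1130\right) + 1425 = \left(-479\right) \left(-1130\right) + 1425 = 541270 + 1425 = 542695$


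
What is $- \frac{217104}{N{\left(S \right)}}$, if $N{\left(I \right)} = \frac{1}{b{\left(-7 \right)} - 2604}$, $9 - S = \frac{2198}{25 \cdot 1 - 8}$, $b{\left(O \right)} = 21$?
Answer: $560779632$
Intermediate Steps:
$S = - \frac{2045}{17}$ ($S = 9 - \frac{2198}{25 \cdot 1 - 8} = 9 - \frac{2198}{25 - 8} = 9 - \frac{2198}{17} = - \frac{2045}{17} \approx -120.29$)
$N{\left(I \right)} = - \frac{1}{2583}$ ($N{\left(I \right)} = \frac{1}{21 - 2604} = \frac{1}{-2583} = - \frac{1}{2583}$)
$- \frac{217104}{N{\left(S \right)}} = - \frac{217104}{- \frac{1}{2583}} = \left(-217104\right) \left(-2583\right) = 560779632$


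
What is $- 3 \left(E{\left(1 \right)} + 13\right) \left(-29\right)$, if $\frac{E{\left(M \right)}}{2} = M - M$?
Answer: $1131$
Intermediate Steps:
$E{\left(M \right)} = 0$ ($E{\left(M \right)} = 2 \left(M - M\right) = 2 \cdot 0 = 0$)
$- 3 \left(E{\left(1 \right)} + 13\right) \left(-29\right) = - 3 \left(0 + 13\right) \left(-29\right) = \left(-3\right) 13 \left(-29\right) = \left(-39\right) \left(-29\right) = 1131$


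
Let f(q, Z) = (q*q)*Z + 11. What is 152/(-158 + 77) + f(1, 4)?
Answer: 1063/81 ≈ 13.123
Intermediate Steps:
f(q, Z) = 11 + Z*q² (f(q, Z) = q²*Z + 11 = Z*q² + 11 = 11 + Z*q²)
152/(-158 + 77) + f(1, 4) = 152/(-158 + 77) + (11 + 4*1²) = 152/(-81) + (11 + 4*1) = 152*(-1/81) + (11 + 4) = -152/81 + 15 = 1063/81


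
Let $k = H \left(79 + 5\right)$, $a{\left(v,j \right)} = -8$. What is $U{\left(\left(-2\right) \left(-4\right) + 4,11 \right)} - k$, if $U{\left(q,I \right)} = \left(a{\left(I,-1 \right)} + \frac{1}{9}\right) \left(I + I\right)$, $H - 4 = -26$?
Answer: $\frac{15070}{9} \approx 1674.4$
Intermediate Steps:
$H = -22$ ($H = 4 - 26 = -22$)
$U{\left(q,I \right)} = - \frac{142 I}{9}$ ($U{\left(q,I \right)} = \left(-8 + \frac{1}{9}\right) \left(I + I\right) = \left(-8 + \frac{1}{9}\right) 2 I = - \frac{71 \cdot 2 I}{9} = - \frac{142 I}{9}$)
$k = -1848$ ($k = - 22 \left(79 + 5\right) = \left(-22\right) 84 = -1848$)
$U{\left(\left(-2\right) \left(-4\right) + 4,11 \right)} - k = \left(- \frac{142}{9}\right) 11 - -1848 = - \frac{1562}{9} + 1848 = \frac{15070}{9}$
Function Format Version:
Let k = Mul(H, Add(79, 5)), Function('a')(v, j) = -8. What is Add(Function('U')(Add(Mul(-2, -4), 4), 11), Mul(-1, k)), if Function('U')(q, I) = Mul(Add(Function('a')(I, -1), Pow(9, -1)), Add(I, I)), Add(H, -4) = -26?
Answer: Rational(15070, 9) ≈ 1674.4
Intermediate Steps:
H = -22 (H = Add(4, -26) = -22)
Function('U')(q, I) = Mul(Rational(-142, 9), I) (Function('U')(q, I) = Mul(Add(-8, Pow(9, -1)), Add(I, I)) = Mul(Add(-8, Rational(1, 9)), Mul(2, I)) = Mul(Rational(-71, 9), Mul(2, I)) = Mul(Rational(-142, 9), I))
k = -1848 (k = Mul(-22, Add(79, 5)) = Mul(-22, 84) = -1848)
Add(Function('U')(Add(Mul(-2, -4), 4), 11), Mul(-1, k)) = Add(Mul(Rational(-142, 9), 11), Mul(-1, -1848)) = Add(Rational(-1562, 9), 1848) = Rational(15070, 9)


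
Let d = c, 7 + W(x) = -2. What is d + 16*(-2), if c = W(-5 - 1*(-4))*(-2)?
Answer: -14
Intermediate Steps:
W(x) = -9 (W(x) = -7 - 2 = -9)
c = 18 (c = -9*(-2) = 18)
d = 18
d + 16*(-2) = 18 + 16*(-2) = 18 - 32 = -14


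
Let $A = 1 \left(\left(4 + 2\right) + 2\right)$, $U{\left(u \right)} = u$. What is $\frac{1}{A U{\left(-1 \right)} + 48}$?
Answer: $\frac{1}{40} \approx 0.025$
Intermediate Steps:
$A = 8$ ($A = 1 \left(6 + 2\right) = 1 \cdot 8 = 8$)
$\frac{1}{A U{\left(-1 \right)} + 48} = \frac{1}{8 \left(-1\right) + 48} = \frac{1}{-8 + 48} = \frac{1}{40}$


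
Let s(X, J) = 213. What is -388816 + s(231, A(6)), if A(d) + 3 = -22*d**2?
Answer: -388603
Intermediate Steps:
A(d) = -3 - 22*d**2
-388816 + s(231, A(6)) = -388816 + 213 = -388603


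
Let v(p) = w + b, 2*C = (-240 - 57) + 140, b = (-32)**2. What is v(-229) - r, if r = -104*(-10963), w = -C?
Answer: -2278099/2 ≈ -1.1391e+6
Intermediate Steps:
b = 1024
C = -157/2 (C = ((-240 - 57) + 140)/2 = (-297 + 140)/2 = (1/2)*(-157) = -157/2 ≈ -78.500)
w = 157/2 (w = -1*(-157/2) = 157/2 ≈ 78.500)
r = 1140152
v(p) = 2205/2 (v(p) = 157/2 + 1024 = 2205/2)
v(-229) - r = 2205/2 - 1*1140152 = 2205/2 - 1140152 = -2278099/2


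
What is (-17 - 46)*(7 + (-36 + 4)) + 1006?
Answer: 2581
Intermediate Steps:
(-17 - 46)*(7 + (-36 + 4)) + 1006 = -63*(7 - 32) + 1006 = -63*(-25) + 1006 = 1575 + 1006 = 2581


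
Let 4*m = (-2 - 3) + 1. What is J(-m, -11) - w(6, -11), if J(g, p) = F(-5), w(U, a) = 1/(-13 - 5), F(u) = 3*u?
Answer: -269/18 ≈ -14.944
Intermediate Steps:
m = -1 (m = ((-2 - 3) + 1)/4 = (-5 + 1)/4 = (1/4)*(-4) = -1)
w(U, a) = -1/18 (w(U, a) = 1/(-18) = -1/18)
J(g, p) = -15 (J(g, p) = 3*(-5) = -15)
J(-m, -11) - w(6, -11) = -15 - 1*(-1/18) = -15 + 1/18 = -269/18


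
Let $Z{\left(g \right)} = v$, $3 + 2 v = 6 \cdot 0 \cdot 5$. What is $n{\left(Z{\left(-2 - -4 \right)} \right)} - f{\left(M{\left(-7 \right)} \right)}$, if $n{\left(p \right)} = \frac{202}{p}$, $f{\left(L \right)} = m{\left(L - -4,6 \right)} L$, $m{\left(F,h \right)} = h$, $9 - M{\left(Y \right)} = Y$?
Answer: $- \frac{692}{3} \approx -230.67$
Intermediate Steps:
$M{\left(Y \right)} = 9 - Y$
$v = - \frac{3}{2}$ ($v = - \frac{3}{2} + \frac{6 \cdot 0 \cdot 5}{2} = - \frac{3}{2} + \frac{0 \cdot 5}{2} = - \frac{3}{2} + \frac{1}{2} \cdot 0 = - \frac{3}{2} + 0 = - \frac{3}{2} \approx -1.5$)
$Z{\left(g \right)} = - \frac{3}{2}$
$f{\left(L \right)} = 6 L$
$n{\left(Z{\left(-2 - -4 \right)} \right)} - f{\left(M{\left(-7 \right)} \right)} = \frac{202}{- \frac{3}{2}} - 6 \left(9 - -7\right) = 202 \left(- \frac{2}{3}\right) - 6 \left(9 + 7\right) = - \frac{404}{3} - 6 \cdot 16 = - \frac{404}{3} - 96 = - \frac{692}{3}$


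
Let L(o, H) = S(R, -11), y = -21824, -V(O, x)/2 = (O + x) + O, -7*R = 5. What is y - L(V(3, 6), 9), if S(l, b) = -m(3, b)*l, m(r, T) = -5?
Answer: -152743/7 ≈ -21820.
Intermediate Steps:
R = -5/7 (R = -⅐*5 = -5/7 ≈ -0.71429)
V(O, x) = -4*O - 2*x (V(O, x) = -2*((O + x) + O) = -2*(x + 2*O) = -4*O - 2*x)
S(l, b) = 5*l (S(l, b) = -(-5)*l = 5*l)
L(o, H) = -25/7 (L(o, H) = 5*(-5/7) = -25/7)
y - L(V(3, 6), 9) = -21824 - 1*(-25/7) = -21824 + 25/7 = -152743/7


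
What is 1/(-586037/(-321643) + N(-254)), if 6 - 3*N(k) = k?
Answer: 964929/85385291 ≈ 0.011301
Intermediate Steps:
N(k) = 2 - k/3
1/(-586037/(-321643) + N(-254)) = 1/(-586037/(-321643) + (2 - ⅓*(-254))) = 1/(-586037*(-1/321643) + (2 + 254/3)) = 1/(586037/321643 + 260/3) = 1/(85385291/964929) = 964929/85385291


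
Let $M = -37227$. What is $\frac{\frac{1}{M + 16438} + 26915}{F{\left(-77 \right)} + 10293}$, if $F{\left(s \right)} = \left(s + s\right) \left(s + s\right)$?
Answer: $\frac{559535934}{707013101} \approx 0.79141$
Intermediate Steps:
$F{\left(s \right)} = 4 s^{2}$ ($F{\left(s \right)} = 2 s 2 s = 4 s^{2}$)
$\frac{\frac{1}{M + 16438} + 26915}{F{\left(-77 \right)} + 10293} = \frac{\frac{1}{-37227 + 16438} + 26915}{4 \left(-77\right)^{2} + 10293} = \frac{\frac{1}{-20789} + 26915}{4 \cdot 5929 + 10293} = \frac{- \frac{1}{20789} + 26915}{23716 + 10293} = \frac{559535934}{20789 \cdot 34009} = \frac{559535934}{20789} \cdot \frac{1}{34009} = \frac{559535934}{707013101}$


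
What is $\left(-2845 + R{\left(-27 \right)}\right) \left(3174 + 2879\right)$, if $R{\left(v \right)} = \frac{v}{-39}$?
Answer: $- \frac{223815728}{13} \approx -1.7217 \cdot 10^{7}$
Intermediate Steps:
$R{\left(v \right)} = - \frac{v}{39}$ ($R{\left(v \right)} = v \left(- \frac{1}{39}\right) = - \frac{v}{39}$)
$\left(-2845 + R{\left(-27 \right)}\right) \left(3174 + 2879\right) = \left(-2845 - - \frac{9}{13}\right) \left(3174 + 2879\right) = \left(-2845 + \frac{9}{13}\right) 6053 = \left(- \frac{36976}{13}\right) 6053 = - \frac{223815728}{13}$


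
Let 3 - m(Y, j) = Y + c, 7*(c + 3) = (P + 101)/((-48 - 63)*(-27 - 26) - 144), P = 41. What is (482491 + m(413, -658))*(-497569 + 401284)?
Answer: -88796596388150/1913 ≈ -4.6417e+10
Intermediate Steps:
c = -120377/40173 (c = -3 + ((41 + 101)/((-48 - 63)*(-27 - 26) - 144))/7 = -3 + (142/(-111*(-53) - 144))/7 = -3 + (142/(5883 - 144))/7 = -3 + (142/5739)/7 = -3 + (142*(1/5739))/7 = -3 + (1/7)*(142/5739) = -3 + 142/40173 = -120377/40173 ≈ -2.9965)
m(Y, j) = 240896/40173 - Y (m(Y, j) = 3 - (Y - 120377/40173) = 3 - (-120377/40173 + Y) = 3 + (120377/40173 - Y) = 240896/40173 - Y)
(482491 + m(413, -658))*(-497569 + 401284) = (482491 + (240896/40173 - 1*413))*(-497569 + 401284) = (482491 + (240896/40173 - 413))*(-96285) = (482491 - 16350553/40173)*(-96285) = (19366760390/40173)*(-96285) = -88796596388150/1913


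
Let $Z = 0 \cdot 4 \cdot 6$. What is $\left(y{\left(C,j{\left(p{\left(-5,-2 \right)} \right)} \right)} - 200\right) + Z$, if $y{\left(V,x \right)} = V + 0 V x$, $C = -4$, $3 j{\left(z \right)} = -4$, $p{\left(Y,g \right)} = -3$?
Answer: $-204$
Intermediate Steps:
$j{\left(z \right)} = - \frac{4}{3}$ ($j{\left(z \right)} = \frac{1}{3} \left(-4\right) = - \frac{4}{3}$)
$Z = 0$ ($Z = 0 \cdot 6 = 0$)
$y{\left(V,x \right)} = V$ ($y{\left(V,x \right)} = V + 0 = V$)
$\left(y{\left(C,j{\left(p{\left(-5,-2 \right)} \right)} \right)} - 200\right) + Z = \left(-4 - 200\right) + 0 = -204 + 0 = -204$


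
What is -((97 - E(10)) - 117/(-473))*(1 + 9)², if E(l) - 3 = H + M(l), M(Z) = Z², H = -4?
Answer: 82900/473 ≈ 175.26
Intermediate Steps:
E(l) = -1 + l² (E(l) = 3 + (-4 + l²) = -1 + l²)
-((97 - E(10)) - 117/(-473))*(1 + 9)² = -((97 - (-1 + 10²)) - 117/(-473))*(1 + 9)² = -((97 - (-1 + 100)) - 117*(-1/473))*10² = -((97 - 1*99) + 117/473)*100 = -((97 - 99) + 117/473)*100 = -(-2 + 117/473)*100 = -(-829)*100/473 = -1*(-82900/473) = 82900/473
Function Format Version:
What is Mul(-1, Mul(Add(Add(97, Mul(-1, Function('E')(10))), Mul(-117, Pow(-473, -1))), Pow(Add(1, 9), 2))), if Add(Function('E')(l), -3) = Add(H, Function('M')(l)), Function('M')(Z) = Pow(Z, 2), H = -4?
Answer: Rational(82900, 473) ≈ 175.26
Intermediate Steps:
Function('E')(l) = Add(-1, Pow(l, 2)) (Function('E')(l) = Add(3, Add(-4, Pow(l, 2))) = Add(-1, Pow(l, 2)))
Mul(-1, Mul(Add(Add(97, Mul(-1, Function('E')(10))), Mul(-117, Pow(-473, -1))), Pow(Add(1, 9), 2))) = Mul(-1, Mul(Add(Add(97, Mul(-1, Add(-1, Pow(10, 2)))), Mul(-117, Pow(-473, -1))), Pow(Add(1, 9), 2))) = Mul(-1, Mul(Add(Add(97, Mul(-1, Add(-1, 100))), Mul(-117, Rational(-1, 473))), Pow(10, 2))) = Mul(-1, Mul(Add(Add(97, Mul(-1, 99)), Rational(117, 473)), 100)) = Mul(-1, Mul(Add(Add(97, -99), Rational(117, 473)), 100)) = Mul(-1, Mul(Add(-2, Rational(117, 473)), 100)) = Mul(-1, Mul(Rational(-829, 473), 100)) = Mul(-1, Rational(-82900, 473)) = Rational(82900, 473)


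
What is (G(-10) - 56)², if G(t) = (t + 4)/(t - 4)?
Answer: 151321/49 ≈ 3088.2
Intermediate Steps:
G(t) = (4 + t)/(-4 + t)
(G(-10) - 56)² = ((4 - 10)/(-4 - 10) - 56)² = (-6/(-14) - 56)² = (-1/14*(-6) - 56)² = (3/7 - 56)² = (-389/7)² = 151321/49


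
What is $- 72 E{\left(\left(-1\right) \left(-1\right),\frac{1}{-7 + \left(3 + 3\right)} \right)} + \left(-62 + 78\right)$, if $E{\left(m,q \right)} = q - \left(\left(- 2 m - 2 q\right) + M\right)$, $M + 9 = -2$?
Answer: $-704$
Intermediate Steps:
$M = -11$ ($M = -9 - 2 = -11$)
$E{\left(m,q \right)} = 11 + 2 m + 3 q$ ($E{\left(m,q \right)} = q - \left(\left(- 2 m - 2 q\right) - 11\right) = q - \left(-11 - 2 m - 2 q\right) = q + \left(11 + 2 m + 2 q\right) = 11 + 2 m + 3 q$)
$- 72 E{\left(\left(-1\right) \left(-1\right),\frac{1}{-7 + \left(3 + 3\right)} \right)} + \left(-62 + 78\right) = - 72 \left(11 + 2 \left(\left(-1\right) \left(-1\right)\right) + \frac{3}{-7 + \left(3 + 3\right)}\right) + \left(-62 + 78\right) = - 72 \left(11 + 2 \cdot 1 + \frac{3}{-7 + 6}\right) + 16 = - 72 \left(11 + 2 + \frac{3}{-1}\right) + 16 = - 72 \left(11 + 2 + 3 \left(-1\right)\right) + 16 = - 72 \left(11 + 2 - 3\right) + 16 = \left(-72\right) 10 + 16 = -720 + 16 = -704$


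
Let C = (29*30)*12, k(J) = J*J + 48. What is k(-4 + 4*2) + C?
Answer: 10504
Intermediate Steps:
k(J) = 48 + J**2 (k(J) = J**2 + 48 = 48 + J**2)
C = 10440 (C = 870*12 = 10440)
k(-4 + 4*2) + C = (48 + (-4 + 4*2)**2) + 10440 = (48 + (-4 + 8)**2) + 10440 = (48 + 4**2) + 10440 = (48 + 16) + 10440 = 64 + 10440 = 10504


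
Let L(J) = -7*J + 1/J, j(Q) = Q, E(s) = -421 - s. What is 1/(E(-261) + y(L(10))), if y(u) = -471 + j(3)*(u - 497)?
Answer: -10/23317 ≈ -0.00042887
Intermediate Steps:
L(J) = 1/J - 7*J
y(u) = -1962 + 3*u (y(u) = -471 + 3*(u - 497) = -471 + 3*(-497 + u) = -471 + (-1491 + 3*u) = -1962 + 3*u)
1/(E(-261) + y(L(10))) = 1/((-421 - 1*(-261)) + (-1962 + 3*(1/10 - 7*10))) = 1/((-421 + 261) + (-1962 + 3*(⅒ - 70))) = 1/(-160 + (-1962 + 3*(-699/10))) = 1/(-160 + (-1962 - 2097/10)) = 1/(-160 - 21717/10) = 1/(-23317/10) = -10/23317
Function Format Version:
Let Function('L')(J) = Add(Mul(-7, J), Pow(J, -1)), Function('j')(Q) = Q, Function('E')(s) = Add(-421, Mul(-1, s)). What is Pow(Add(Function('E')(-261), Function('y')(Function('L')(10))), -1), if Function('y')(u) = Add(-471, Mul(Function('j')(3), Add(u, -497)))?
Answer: Rational(-10, 23317) ≈ -0.00042887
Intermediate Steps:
Function('L')(J) = Add(Pow(J, -1), Mul(-7, J))
Function('y')(u) = Add(-1962, Mul(3, u)) (Function('y')(u) = Add(-471, Mul(3, Add(u, -497))) = Add(-471, Mul(3, Add(-497, u))) = Add(-471, Add(-1491, Mul(3, u))) = Add(-1962, Mul(3, u)))
Pow(Add(Function('E')(-261), Function('y')(Function('L')(10))), -1) = Pow(Add(Add(-421, Mul(-1, -261)), Add(-1962, Mul(3, Add(Pow(10, -1), Mul(-7, 10))))), -1) = Pow(Add(Add(-421, 261), Add(-1962, Mul(3, Add(Rational(1, 10), -70)))), -1) = Pow(Add(-160, Add(-1962, Mul(3, Rational(-699, 10)))), -1) = Pow(Add(-160, Add(-1962, Rational(-2097, 10))), -1) = Pow(Add(-160, Rational(-21717, 10)), -1) = Pow(Rational(-23317, 10), -1) = Rational(-10, 23317)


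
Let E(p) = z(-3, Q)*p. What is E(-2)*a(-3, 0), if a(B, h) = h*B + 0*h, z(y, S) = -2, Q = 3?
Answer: 0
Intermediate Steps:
E(p) = -2*p
a(B, h) = B*h (a(B, h) = B*h + 0 = B*h)
E(-2)*a(-3, 0) = (-2*(-2))*(-3*0) = 4*0 = 0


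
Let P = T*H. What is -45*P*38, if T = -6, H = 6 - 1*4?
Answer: 20520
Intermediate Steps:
H = 2 (H = 6 - 4 = 2)
P = -12 (P = -6*2 = -12)
-45*P*38 = -45*(-12)*38 = 540*38 = 20520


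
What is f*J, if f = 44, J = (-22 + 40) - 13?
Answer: 220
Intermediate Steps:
J = 5 (J = 18 - 13 = 5)
f*J = 44*5 = 220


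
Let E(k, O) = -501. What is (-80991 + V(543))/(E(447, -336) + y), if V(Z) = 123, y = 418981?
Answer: -20217/104620 ≈ -0.19324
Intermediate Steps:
(-80991 + V(543))/(E(447, -336) + y) = (-80991 + 123)/(-501 + 418981) = -80868/418480 = -80868*1/418480 = -20217/104620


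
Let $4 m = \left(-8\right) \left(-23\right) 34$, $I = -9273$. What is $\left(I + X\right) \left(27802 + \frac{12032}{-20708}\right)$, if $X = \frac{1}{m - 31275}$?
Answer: $- \frac{39653603370966384}{153813847} \approx -2.578 \cdot 10^{8}$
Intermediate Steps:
$m = 1564$ ($m = \frac{\left(-8\right) \left(-23\right) 34}{4} = \frac{184 \cdot 34}{4} = \frac{1}{4} \cdot 6256 = 1564$)
$X = - \frac{1}{29711}$ ($X = \frac{1}{1564 - 31275} = \frac{1}{-29711} = - \frac{1}{29711} \approx -3.3658 \cdot 10^{-5}$)
$\left(I + X\right) \left(27802 + \frac{12032}{-20708}\right) = \left(-9273 - \frac{1}{29711}\right) \left(27802 + \frac{12032}{-20708}\right) = - \frac{275510104 \left(27802 + 12032 \left(- \frac{1}{20708}\right)\right)}{29711} = - \frac{275510104 \left(27802 - \frac{3008}{5177}\right)}{29711} = \left(- \frac{275510104}{29711}\right) \frac{143927946}{5177} = - \frac{39653603370966384}{153813847}$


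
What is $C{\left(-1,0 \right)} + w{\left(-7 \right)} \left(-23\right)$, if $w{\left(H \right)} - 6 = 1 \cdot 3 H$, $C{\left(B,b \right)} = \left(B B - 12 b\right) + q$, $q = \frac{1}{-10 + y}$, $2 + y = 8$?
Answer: $\frac{1383}{4} \approx 345.75$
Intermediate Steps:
$y = 6$ ($y = -2 + 8 = 6$)
$q = - \frac{1}{4}$ ($q = \frac{1}{-10 + 6} = \frac{1}{-4} = - \frac{1}{4} \approx -0.25$)
$C{\left(B,b \right)} = - \frac{1}{4} + B^{2} - 12 b$ ($C{\left(B,b \right)} = \left(B B - 12 b\right) - \frac{1}{4} = \left(B^{2} - 12 b\right) - \frac{1}{4} = - \frac{1}{4} + B^{2} - 12 b$)
$w{\left(H \right)} = 6 + 3 H$ ($w{\left(H \right)} = 6 + 1 \cdot 3 H = 6 + 3 H$)
$C{\left(-1,0 \right)} + w{\left(-7 \right)} \left(-23\right) = \left(- \frac{1}{4} + \left(-1\right)^{2} - 0\right) + \left(6 + 3 \left(-7\right)\right) \left(-23\right) = \left(- \frac{1}{4} + 1 + 0\right) + \left(6 - 21\right) \left(-23\right) = \frac{3}{4} - -345 = \frac{3}{4} + 345 = \frac{1383}{4}$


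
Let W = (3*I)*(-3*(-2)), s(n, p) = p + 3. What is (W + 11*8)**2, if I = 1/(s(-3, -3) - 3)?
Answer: 6724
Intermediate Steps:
s(n, p) = 3 + p
I = -1/3 (I = 1/((3 - 3) - 3) = 1/(0 - 3) = 1/(-3) = -1/3 ≈ -0.33333)
W = -6 (W = (3*(-1/3))*(-3*(-2)) = -1*6 = -6)
(W + 11*8)**2 = (-6 + 11*8)**2 = (-6 + 88)**2 = 82**2 = 6724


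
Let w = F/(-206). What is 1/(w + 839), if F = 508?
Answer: 103/86163 ≈ 0.0011954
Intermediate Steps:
w = -254/103 (w = 508/(-206) = 508*(-1/206) = -254/103 ≈ -2.4660)
1/(w + 839) = 1/(-254/103 + 839) = 1/(86163/103) = 103/86163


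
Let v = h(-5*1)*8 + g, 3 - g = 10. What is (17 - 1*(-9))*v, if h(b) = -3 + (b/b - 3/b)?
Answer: -2366/5 ≈ -473.20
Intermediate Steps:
h(b) = -2 - 3/b (h(b) = -3 + (1 - 3/b) = -2 - 3/b)
g = -7 (g = 3 - 1*10 = 3 - 10 = -7)
v = -91/5 (v = (-2 - 3/((-5*1)))*8 - 7 = (-2 - 3/(-5))*8 - 7 = (-2 - 3*(-1/5))*8 - 7 = (-2 + 3/5)*8 - 7 = -7/5*8 - 7 = -56/5 - 7 = -91/5 ≈ -18.200)
(17 - 1*(-9))*v = (17 - 1*(-9))*(-91/5) = (17 + 9)*(-91/5) = 26*(-91/5) = -2366/5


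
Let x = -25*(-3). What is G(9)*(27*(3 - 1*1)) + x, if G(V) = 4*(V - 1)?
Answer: 1803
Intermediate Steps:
G(V) = -4 + 4*V (G(V) = 4*(-1 + V) = -4 + 4*V)
x = 75
G(9)*(27*(3 - 1*1)) + x = (-4 + 4*9)*(27*(3 - 1*1)) + 75 = (-4 + 36)*(27*(3 - 1)) + 75 = 32*(27*2) + 75 = 32*54 + 75 = 1728 + 75 = 1803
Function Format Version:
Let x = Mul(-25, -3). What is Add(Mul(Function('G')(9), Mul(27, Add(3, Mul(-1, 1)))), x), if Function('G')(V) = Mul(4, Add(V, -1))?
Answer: 1803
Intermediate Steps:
Function('G')(V) = Add(-4, Mul(4, V)) (Function('G')(V) = Mul(4, Add(-1, V)) = Add(-4, Mul(4, V)))
x = 75
Add(Mul(Function('G')(9), Mul(27, Add(3, Mul(-1, 1)))), x) = Add(Mul(Add(-4, Mul(4, 9)), Mul(27, Add(3, Mul(-1, 1)))), 75) = Add(Mul(Add(-4, 36), Mul(27, Add(3, -1))), 75) = Add(Mul(32, Mul(27, 2)), 75) = Add(Mul(32, 54), 75) = Add(1728, 75) = 1803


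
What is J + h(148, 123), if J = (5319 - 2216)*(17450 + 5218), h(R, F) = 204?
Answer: 70339008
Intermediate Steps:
J = 70338804 (J = 3103*22668 = 70338804)
J + h(148, 123) = 70338804 + 204 = 70339008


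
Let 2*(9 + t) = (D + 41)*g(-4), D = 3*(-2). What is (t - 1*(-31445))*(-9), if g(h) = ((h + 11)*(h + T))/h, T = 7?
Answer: -2256777/8 ≈ -2.8210e+5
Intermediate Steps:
D = -6
g(h) = (7 + h)*(11 + h)/h (g(h) = ((h + 11)*(h + 7))/h = ((11 + h)*(7 + h))/h = ((7 + h)*(11 + h))/h = (7 + h)*(11 + h)/h)
t = -807/8 (t = -9 + ((-6 + 41)*(18 - 4 + 77/(-4)))/2 = -9 + (35*(18 - 4 + 77*(-¼)))/2 = -9 + (35*(18 - 4 - 77/4))/2 = -9 + (35*(-21/4))/2 = -9 + (½)*(-735/4) = -9 - 735/8 = -807/8 ≈ -100.88)
(t - 1*(-31445))*(-9) = (-807/8 - 1*(-31445))*(-9) = (-807/8 + 31445)*(-9) = (250753/8)*(-9) = -2256777/8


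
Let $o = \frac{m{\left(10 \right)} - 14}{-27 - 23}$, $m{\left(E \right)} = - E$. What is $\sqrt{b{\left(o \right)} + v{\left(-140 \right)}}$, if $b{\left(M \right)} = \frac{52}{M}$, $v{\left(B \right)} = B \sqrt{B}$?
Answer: $\frac{\sqrt{975 - 2520 i \sqrt{35}}}{3} \approx 29.735 - 27.854 i$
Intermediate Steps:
$v{\left(B \right)} = B^{\frac{3}{2}}$
$o = \frac{12}{25}$ ($o = \frac{\left(-1\right) 10 - 14}{-27 - 23} = \frac{-10 - 14}{-50} = \left(-24\right) \left(- \frac{1}{50}\right) = \frac{12}{25} \approx 0.48$)
$\sqrt{b{\left(o \right)} + v{\left(-140 \right)}} = \sqrt{\frac{52}{\frac{12}{25}} + \left(-140\right)^{\frac{3}{2}}} = \sqrt{52 \cdot \frac{25}{12} - 280 i \sqrt{35}} = \sqrt{\frac{325}{3} - 280 i \sqrt{35}}$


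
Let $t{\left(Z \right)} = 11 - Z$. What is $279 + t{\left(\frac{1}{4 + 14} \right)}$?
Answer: $\frac{5219}{18} \approx 289.94$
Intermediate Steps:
$279 + t{\left(\frac{1}{4 + 14} \right)} = 279 + \left(11 - \frac{1}{4 + 14}\right) = 279 + \left(11 - \frac{1}{18}\right) = 279 + \frac{197}{18} = \frac{5219}{18}$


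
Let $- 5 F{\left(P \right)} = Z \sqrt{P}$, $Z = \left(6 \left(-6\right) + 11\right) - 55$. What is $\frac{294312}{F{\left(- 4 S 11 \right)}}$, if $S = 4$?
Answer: $- \frac{36789 i \sqrt{11}}{88} \approx - 1386.5 i$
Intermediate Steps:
$Z = -80$ ($Z = \left(-36 + 11\right) - 55 = -25 - 55 = -80$)
$F{\left(P \right)} = 16 \sqrt{P}$ ($F{\left(P \right)} = - \frac{\left(-80\right) \sqrt{P}}{5} = 16 \sqrt{P}$)
$\frac{294312}{F{\left(- 4 S 11 \right)}} = \frac{294312}{16 \sqrt{\left(-4\right) 4 \cdot 11}} = \frac{294312}{16 \sqrt{\left(-16\right) 11}} = \frac{294312}{16 \sqrt{-176}} = \frac{294312}{16 \cdot 4 i \sqrt{11}} = \frac{294312}{64 i \sqrt{11}} = 294312 \left(- \frac{i \sqrt{11}}{704}\right) = - \frac{36789 i \sqrt{11}}{88}$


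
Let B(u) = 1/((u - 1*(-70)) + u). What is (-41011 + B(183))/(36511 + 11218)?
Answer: -17880795/20809844 ≈ -0.85925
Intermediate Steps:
B(u) = 1/(70 + 2*u) (B(u) = 1/((u + 70) + u) = 1/((70 + u) + u) = 1/(70 + 2*u))
(-41011 + B(183))/(36511 + 11218) = (-41011 + 1/(2*(35 + 183)))/(36511 + 11218) = (-41011 + (½)/218)/47729 = (-41011 + (½)*(1/218))*(1/47729) = (-41011 + 1/436)*(1/47729) = -17880795/436*1/47729 = -17880795/20809844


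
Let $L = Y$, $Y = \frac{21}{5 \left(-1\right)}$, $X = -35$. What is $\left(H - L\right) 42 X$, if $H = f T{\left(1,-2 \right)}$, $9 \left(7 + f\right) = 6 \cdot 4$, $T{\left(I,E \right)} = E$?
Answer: $-18914$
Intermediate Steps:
$f = - \frac{13}{3}$ ($f = -7 + \frac{6 \cdot 4}{9} = -7 + \frac{1}{9} \cdot 24 = -7 + \frac{8}{3} = - \frac{13}{3} \approx -4.3333$)
$Y = - \frac{21}{5}$ ($Y = \frac{21}{-5} = 21 \left(- \frac{1}{5}\right) = - \frac{21}{5} \approx -4.2$)
$L = - \frac{21}{5} \approx -4.2$
$H = \frac{26}{3}$ ($H = \left(- \frac{13}{3}\right) \left(-2\right) = \frac{26}{3} \approx 8.6667$)
$\left(H - L\right) 42 X = \left(\frac{26}{3} - - \frac{21}{5}\right) 42 \left(-35\right) = \left(\frac{26}{3} + \frac{21}{5}\right) 42 \left(-35\right) = \frac{193}{15} \cdot 42 \left(-35\right) = \frac{2702}{5} \left(-35\right) = -18914$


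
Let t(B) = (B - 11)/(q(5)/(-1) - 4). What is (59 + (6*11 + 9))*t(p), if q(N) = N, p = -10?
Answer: 938/3 ≈ 312.67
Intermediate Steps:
t(B) = 11/9 - B/9 (t(B) = (B - 11)/(5/(-1) - 4) = (-11 + B)/(5*(-1) - 4) = (-11 + B)/(-5 - 4) = (-11 + B)/(-9) = (-11 + B)*(-1/9) = 11/9 - B/9)
(59 + (6*11 + 9))*t(p) = (59 + (6*11 + 9))*(11/9 - 1/9*(-10)) = (59 + (66 + 9))*(11/9 + 10/9) = (59 + 75)*(7/3) = 134*(7/3) = 938/3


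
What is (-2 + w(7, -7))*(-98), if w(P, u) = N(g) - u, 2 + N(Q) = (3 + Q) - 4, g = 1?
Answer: -294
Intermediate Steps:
N(Q) = -3 + Q (N(Q) = -2 + ((3 + Q) - 4) = -2 + (-1 + Q) = -3 + Q)
w(P, u) = -2 - u (w(P, u) = (-3 + 1) - u = -2 - u)
(-2 + w(7, -7))*(-98) = (-2 + (-2 - 1*(-7)))*(-98) = (-2 + (-2 + 7))*(-98) = (-2 + 5)*(-98) = 3*(-98) = -294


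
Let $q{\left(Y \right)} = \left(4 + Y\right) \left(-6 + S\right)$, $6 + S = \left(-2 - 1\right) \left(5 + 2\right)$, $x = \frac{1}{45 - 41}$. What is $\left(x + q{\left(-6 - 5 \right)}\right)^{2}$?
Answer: $\frac{855625}{16} \approx 53477.0$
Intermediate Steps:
$x = \frac{1}{4} \approx 0.25$
$S = -27$ ($S = -6 + \left(-2 - 1\right) \left(5 + 2\right) = -6 - 21 = -27$)
$q{\left(Y \right)} = -132 - 33 Y$ ($q{\left(Y \right)} = \left(4 + Y\right) \left(-6 - 27\right) = \left(4 + Y\right) \left(-33\right) = -132 - 33 Y$)
$\left(x + q{\left(-6 - 5 \right)}\right)^{2} = \left(\frac{1}{4} - \left(132 + 33 \left(-6 - 5\right)\right)\right)^{2} = \left(\frac{1}{4} - -231\right)^{2} = \left(\frac{1}{4} + \left(-132 + 363\right)\right)^{2} = \left(\frac{1}{4} + 231\right)^{2} = \left(\frac{925}{4}\right)^{2} = \frac{855625}{16}$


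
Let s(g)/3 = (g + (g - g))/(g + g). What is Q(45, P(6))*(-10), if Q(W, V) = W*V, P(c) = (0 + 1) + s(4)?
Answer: -1125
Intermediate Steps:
s(g) = 3/2 (s(g) = 3*((g + (g - g))/(g + g)) = 3*((g + 0)/((2*g))) = 3*(g*(1/(2*g))) = 3*(½) = 3/2)
P(c) = 5/2 (P(c) = (0 + 1) + 3/2 = 1 + 3/2 = 5/2)
Q(W, V) = V*W
Q(45, P(6))*(-10) = ((5/2)*45)*(-10) = (225/2)*(-10) = -1125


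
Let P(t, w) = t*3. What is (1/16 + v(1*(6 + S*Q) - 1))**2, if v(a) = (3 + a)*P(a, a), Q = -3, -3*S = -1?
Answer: 1809025/256 ≈ 7066.5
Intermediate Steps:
S = 1/3 (S = -1/3*(-1) = 1/3 ≈ 0.33333)
P(t, w) = 3*t
v(a) = 3*a*(3 + a) (v(a) = (3 + a)*(3*a) = 3*a*(3 + a))
(1/16 + v(1*(6 + S*Q) - 1))**2 = (1/16 + 3*(1*(6 + (1/3)*(-3)) - 1)*(3 + (1*(6 + (1/3)*(-3)) - 1)))**2 = (1/16 + 3*(1*(6 - 1) - 1)*(3 + (1*(6 - 1) - 1)))**2 = (1/16 + 3*(1*5 - 1)*(3 + (1*5 - 1)))**2 = (1/16 + 3*(5 - 1)*(3 + (5 - 1)))**2 = (1/16 + 3*4*(3 + 4))**2 = (1/16 + 3*4*7)**2 = (1/16 + 84)**2 = (1345/16)**2 = 1809025/256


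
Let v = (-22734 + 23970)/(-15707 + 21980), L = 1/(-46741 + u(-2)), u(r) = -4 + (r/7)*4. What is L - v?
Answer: -134830513/684223293 ≈ -0.19706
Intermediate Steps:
u(r) = -4 + 4*r/7 (u(r) = -4 + (r*(1/7))*4 = -4 + (r/7)*4 = -4 + 4*r/7)
L = -7/327223 (L = 1/(-46741 + (-4 + (4/7)*(-2))) = 1/(-46741 + (-4 - 8/7)) = 1/(-46741 - 36/7) = 1/(-327223/7) = -7/327223 ≈ -2.1392e-5)
v = 412/2091 (v = 1236/6273 = 1236*(1/6273) = 412/2091 ≈ 0.19703)
L - v = -7/327223 - 1*412/2091 = -7/327223 - 412/2091 = -134830513/684223293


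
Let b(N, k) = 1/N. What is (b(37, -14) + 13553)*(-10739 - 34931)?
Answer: -22901769540/37 ≈ -6.1897e+8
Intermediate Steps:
(b(37, -14) + 13553)*(-10739 - 34931) = (1/37 + 13553)*(-10739 - 34931) = (1/37 + 13553)*(-45670) = (501462/37)*(-45670) = -22901769540/37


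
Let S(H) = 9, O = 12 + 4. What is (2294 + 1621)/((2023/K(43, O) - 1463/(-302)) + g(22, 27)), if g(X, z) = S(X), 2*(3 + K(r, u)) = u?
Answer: 1970550/210617 ≈ 9.3561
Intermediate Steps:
O = 16
K(r, u) = -3 + u/2
g(X, z) = 9
(2294 + 1621)/((2023/K(43, O) - 1463/(-302)) + g(22, 27)) = (2294 + 1621)/((2023/(-3 + (½)*16) - 1463/(-302)) + 9) = 3915/((2023/(-3 + 8) - 1463*(-1/302)) + 9) = 3915/((2023/5 + 1463/302) + 9) = 3915/(618261/1510 + 9) = 3915/(631851/1510) = 3915*(1510/631851) = 1970550/210617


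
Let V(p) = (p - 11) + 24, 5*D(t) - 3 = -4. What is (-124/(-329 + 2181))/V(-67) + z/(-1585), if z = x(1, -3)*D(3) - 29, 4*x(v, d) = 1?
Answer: 7754431/396281700 ≈ 0.019568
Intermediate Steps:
D(t) = -⅕ (D(t) = ⅗ + (⅕)*(-4) = ⅗ - ⅘ = -⅕)
x(v, d) = ¼ (x(v, d) = (¼)*1 = ¼)
V(p) = 13 + p (V(p) = (-11 + p) + 24 = 13 + p)
z = -581/20 (z = (¼)*(-⅕) - 29 = -1/20 - 29 = -581/20 ≈ -29.050)
(-124/(-329 + 2181))/V(-67) + z/(-1585) = (-124/(-329 + 2181))/(13 - 67) - 581/20/(-1585) = -124/1852/(-54) - 581/20*(-1/1585) = -124*1/1852*(-1/54) + 581/31700 = -31/463*(-1/54) + 581/31700 = 31/25002 + 581/31700 = 7754431/396281700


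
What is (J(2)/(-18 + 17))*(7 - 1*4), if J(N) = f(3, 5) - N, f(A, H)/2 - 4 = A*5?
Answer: -108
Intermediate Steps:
f(A, H) = 8 + 10*A (f(A, H) = 8 + 2*(A*5) = 8 + 2*(5*A) = 8 + 10*A)
J(N) = 38 - N (J(N) = (8 + 10*3) - N = (8 + 30) - N = 38 - N)
(J(2)/(-18 + 17))*(7 - 1*4) = ((38 - 1*2)/(-18 + 17))*(7 - 1*4) = ((38 - 2)/(-1))*(7 - 4) = (36*(-1))*3 = -36*3 = -108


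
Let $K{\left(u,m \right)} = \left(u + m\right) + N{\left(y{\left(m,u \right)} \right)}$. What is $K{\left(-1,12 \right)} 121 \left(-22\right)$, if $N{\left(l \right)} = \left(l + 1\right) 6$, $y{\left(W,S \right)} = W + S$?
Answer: $-220946$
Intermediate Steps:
$y{\left(W,S \right)} = S + W$
$N{\left(l \right)} = 6 + 6 l$ ($N{\left(l \right)} = \left(1 + l\right) 6 = 6 + 6 l$)
$K{\left(u,m \right)} = 6 + 7 m + 7 u$ ($K{\left(u,m \right)} = \left(u + m\right) + \left(6 + 6 \left(u + m\right)\right) = \left(m + u\right) + \left(6 + 6 \left(m + u\right)\right) = \left(m + u\right) + \left(6 + \left(6 m + 6 u\right)\right) = \left(m + u\right) + \left(6 + 6 m + 6 u\right) = 6 + 7 m + 7 u$)
$K{\left(-1,12 \right)} 121 \left(-22\right) = \left(6 + 7 \cdot 12 + 7 \left(-1\right)\right) 121 \left(-22\right) = \left(6 + 84 - 7\right) 121 \left(-22\right) = 83 \cdot 121 \left(-22\right) = 10043 \left(-22\right) = -220946$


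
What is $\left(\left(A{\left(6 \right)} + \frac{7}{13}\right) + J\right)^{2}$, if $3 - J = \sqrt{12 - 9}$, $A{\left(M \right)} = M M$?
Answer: $\frac{264703}{169} - \frac{1028 \sqrt{3}}{13} \approx 1429.3$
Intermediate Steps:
$A{\left(M \right)} = M^{2}$
$J = 3 - \sqrt{3}$ ($J = 3 - \sqrt{12 - 9} = 3 - \sqrt{3} \approx 1.268$)
$\left(\left(A{\left(6 \right)} + \frac{7}{13}\right) + J\right)^{2} = \left(\left(6^{2} + \frac{7}{13}\right) + \left(3 - \sqrt{3}\right)\right)^{2} = \left(\left(36 + 7 \cdot \frac{1}{13}\right) + \left(3 - \sqrt{3}\right)\right)^{2} = \left(\left(36 + \frac{7}{13}\right) + \left(3 - \sqrt{3}\right)\right)^{2} = \left(\frac{475}{13} + \left(3 - \sqrt{3}\right)\right)^{2} = \left(\frac{514}{13} - \sqrt{3}\right)^{2}$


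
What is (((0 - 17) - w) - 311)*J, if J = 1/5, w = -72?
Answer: -256/5 ≈ -51.200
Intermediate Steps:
J = ⅕ ≈ 0.20000
(((0 - 17) - w) - 311)*J = (((0 - 17) - 1*(-72)) - 311)*(⅕) = ((-17 + 72) - 311)*(⅕) = (55 - 311)*(⅕) = -256*⅕ = -256/5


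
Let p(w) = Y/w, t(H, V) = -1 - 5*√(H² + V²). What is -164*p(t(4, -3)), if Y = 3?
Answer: 246/13 ≈ 18.923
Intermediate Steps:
p(w) = 3/w
-164*p(t(4, -3)) = -492/(-1 - 5*√(4² + (-3)²)) = -492/(-1 - 5*√(16 + 9)) = -492/(-1 - 5*√25) = -492/(-1 - 5*5) = -492/(-1 - 25) = -492/(-26) = -492*(-1)/26 = -164*(-3/26) = 246/13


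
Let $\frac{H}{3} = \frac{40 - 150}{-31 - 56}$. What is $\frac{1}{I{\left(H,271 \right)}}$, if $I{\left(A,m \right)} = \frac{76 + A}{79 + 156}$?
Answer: $\frac{6815}{2314} \approx 2.9451$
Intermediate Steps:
$H = \frac{110}{29}$ ($H = 3 \frac{40 - 150}{-31 - 56} = 3 \left(- \frac{110}{-87}\right) = 3 \left(\left(-110\right) \left(- \frac{1}{87}\right)\right) = 3 \cdot \frac{110}{87} = \frac{110}{29} \approx 3.7931$)
$I{\left(A,m \right)} = \frac{76}{235} + \frac{A}{235}$ ($I{\left(A,m \right)} = \frac{76 + A}{235} = \left(76 + A\right) \frac{1}{235} = \frac{76}{235} + \frac{A}{235}$)
$\frac{1}{I{\left(H,271 \right)}} = \frac{1}{\frac{76}{235} + \frac{1}{235} \cdot \frac{110}{29}} = \frac{1}{\frac{76}{235} + \frac{22}{1363}} = \frac{1}{\frac{2314}{6815}} = \frac{6815}{2314}$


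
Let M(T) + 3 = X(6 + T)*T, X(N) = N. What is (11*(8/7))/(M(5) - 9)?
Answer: 88/301 ≈ 0.29236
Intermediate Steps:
M(T) = -3 + T*(6 + T) (M(T) = -3 + (6 + T)*T = -3 + T*(6 + T))
(11*(8/7))/(M(5) - 9) = (11*(8/7))/((-3 + 5*(6 + 5)) - 9) = (11*(8*(1/7)))/((-3 + 5*11) - 9) = (11*(8/7))/((-3 + 55) - 9) = 88/(7*(52 - 9)) = (88/7)/43 = (88/7)*(1/43) = 88/301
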